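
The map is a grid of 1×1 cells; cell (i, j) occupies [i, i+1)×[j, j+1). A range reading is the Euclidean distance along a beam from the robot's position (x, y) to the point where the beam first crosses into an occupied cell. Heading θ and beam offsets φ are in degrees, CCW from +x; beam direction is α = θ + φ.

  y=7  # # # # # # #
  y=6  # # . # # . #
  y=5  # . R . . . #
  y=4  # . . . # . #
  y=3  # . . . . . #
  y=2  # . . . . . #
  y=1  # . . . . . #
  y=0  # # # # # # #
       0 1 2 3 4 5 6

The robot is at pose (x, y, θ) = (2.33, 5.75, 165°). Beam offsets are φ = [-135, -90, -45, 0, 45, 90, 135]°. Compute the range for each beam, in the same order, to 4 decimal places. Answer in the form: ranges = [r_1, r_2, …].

ranges = [0.7736, 1.2941, 0.6600, 0.9659, 1.5358, 4.9176, 5.4848]

beam 1: φ=-135°, α=30°
  direction (0.8660, 0.5000); cell (2,5); t to first gridline: x 0.7736, y 0.5000 (then +1.1547 / +2.0000)
    (2,6) via y @ 0.5000
    (3,6) via x @ 0.7736  # hit
  → r_1 = 0.7736
beam 2: φ=-90°, α=75°
  direction (0.2588, 0.9659); cell (2,5); t to first gridline: x 2.5887, y 0.2588 (then +3.8637 / +1.0353)
    (2,6) via y @ 0.2588
    (2,7) via y @ 1.2941  # hit
  → r_2 = 1.2941
beam 3: φ=-45°, α=120°
  direction (-0.5000, 0.8660); cell (2,5); t to first gridline: x 0.6600, y 0.2887 (then +2.0000 / +1.1547)
    (2,6) via y @ 0.2887
    (1,6) via x @ 0.6600  # hit
  → r_3 = 0.6600
beam 4: φ=0°, α=165°
  direction (-0.9659, 0.2588); cell (2,5); t to first gridline: x 0.3416, y 0.9659 (then +1.0353 / +3.8637)
    (1,5) via x @ 0.3416
    (1,6) via y @ 0.9659  # hit
  → r_4 = 0.9659
beam 5: φ=45°, α=210°
  direction (-0.8660, -0.5000); cell (2,5); t to first gridline: x 0.3811, y 1.5000 (then +1.1547 / +2.0000)
    (1,5) via x @ 0.3811
    (1,4) via y @ 1.5000
    (0,4) via x @ 1.5358  # hit
  → r_5 = 1.5358
beam 6: φ=90°, α=255°
  direction (-0.2588, -0.9659); cell (2,5); t to first gridline: x 1.2750, y 0.7765 (then +3.8637 / +1.0353)
    (2,4) via y @ 0.7765
    (1,4) via x @ 1.2750
    (1,3) via y @ 1.8117
    (1,2) via y @ 2.8470
    (1,1) via y @ 3.8823
    (1,0) via y @ 4.9176  # hit
  → r_6 = 4.9176
beam 7: φ=135°, α=300°
  direction (0.5000, -0.8660); cell (2,5); t to first gridline: x 1.3400, y 0.8660 (then +2.0000 / +1.1547)
    (2,4) via y @ 0.8660
    (3,4) via x @ 1.3400
    (3,3) via y @ 2.0207
    (3,2) via y @ 3.1754
    (4,2) via x @ 3.3400
    (4,1) via y @ 4.3301
    (5,1) via x @ 5.3400
    (5,0) via y @ 5.4848  # hit
  → r_7 = 5.4848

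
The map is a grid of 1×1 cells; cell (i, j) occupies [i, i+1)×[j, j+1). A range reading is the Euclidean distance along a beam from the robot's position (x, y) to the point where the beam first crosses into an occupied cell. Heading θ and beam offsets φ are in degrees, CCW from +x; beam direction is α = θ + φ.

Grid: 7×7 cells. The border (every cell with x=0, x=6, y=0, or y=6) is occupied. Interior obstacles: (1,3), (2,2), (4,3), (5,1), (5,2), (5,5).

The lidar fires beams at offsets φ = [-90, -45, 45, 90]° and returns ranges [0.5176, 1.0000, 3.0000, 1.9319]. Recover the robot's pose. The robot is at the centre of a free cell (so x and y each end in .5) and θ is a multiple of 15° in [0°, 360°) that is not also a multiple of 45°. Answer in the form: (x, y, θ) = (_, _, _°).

The pose lattice has 19·16 = 304 candidates. Test each by forward raycasting.
  (2.5, 1.5, 60°): beam 1 = 1.0000 ≠ 0.5176 ✗
  (4.5, 2.5, 60°): beam 1 = 0.5774 ≠ 0.5176 ✗
  (3.5, 4.5, 255°): beam 1 = 2.5882 ≠ 0.5176 ✗
  …
  (1.5, 5.5, 285°): r_1=0.5176, r_2=1.0000, r_3=3.0000, r_4=1.9319 — all match ✓
Unique over the lattice → pose = (1.5, 5.5, 285°).

(x, y, θ) = (1.5, 5.5, 285°)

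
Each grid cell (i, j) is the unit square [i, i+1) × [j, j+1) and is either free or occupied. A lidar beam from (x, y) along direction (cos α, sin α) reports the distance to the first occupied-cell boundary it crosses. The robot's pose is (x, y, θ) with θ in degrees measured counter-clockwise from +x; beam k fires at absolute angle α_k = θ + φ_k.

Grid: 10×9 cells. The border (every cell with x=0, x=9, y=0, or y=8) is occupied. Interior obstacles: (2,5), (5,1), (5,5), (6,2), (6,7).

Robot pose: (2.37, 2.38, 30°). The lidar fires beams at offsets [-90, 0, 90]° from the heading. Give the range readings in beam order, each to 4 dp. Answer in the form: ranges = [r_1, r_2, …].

beam 1: φ=-90°, α=300°
  dir = (cos 300°, sin 300°) = (0.5000, -0.8660); from cell (2,2)
  next x-line at t=1.2600, next y-line at t=0.4388; Δt_x=2.0000, Δt_y=1.1547
    y: enter (2,1) at t=0.4388
    x: enter (3,1) at t=1.2600
    y: enter (3,0) at t=1.5935 ← occupied
  → r_1 = 1.5935
beam 2: φ=0°, α=30°
  dir = (cos 30°, sin 30°) = (0.8660, 0.5000); from cell (2,2)
  next x-line at t=0.7275, next y-line at t=1.2400; Δt_x=1.1547, Δt_y=2.0000
    x: enter (3,2) at t=0.7275
    y: enter (3,3) at t=1.2400
    x: enter (4,3) at t=1.8822
    x: enter (5,3) at t=3.0369
    y: enter (5,4) at t=3.2400
    x: enter (6,4) at t=4.1916
    y: enter (6,5) at t=5.2400
    x: enter (7,5) at t=5.3463
    x: enter (8,5) at t=6.5010
    y: enter (8,6) at t=7.2400
    x: enter (9,6) at t=7.6557 ← occupied
  → r_2 = 7.6557
beam 3: φ=90°, α=120°
  dir = (cos 120°, sin 120°) = (-0.5000, 0.8660); from cell (2,2)
  next x-line at t=0.7400, next y-line at t=0.7159; Δt_x=2.0000, Δt_y=1.1547
    y: enter (2,3) at t=0.7159
    x: enter (1,3) at t=0.7400
    y: enter (1,4) at t=1.8706
    x: enter (0,4) at t=2.7400 ← occupied
  → r_3 = 2.7400

ranges = [1.5935, 7.6557, 2.7400]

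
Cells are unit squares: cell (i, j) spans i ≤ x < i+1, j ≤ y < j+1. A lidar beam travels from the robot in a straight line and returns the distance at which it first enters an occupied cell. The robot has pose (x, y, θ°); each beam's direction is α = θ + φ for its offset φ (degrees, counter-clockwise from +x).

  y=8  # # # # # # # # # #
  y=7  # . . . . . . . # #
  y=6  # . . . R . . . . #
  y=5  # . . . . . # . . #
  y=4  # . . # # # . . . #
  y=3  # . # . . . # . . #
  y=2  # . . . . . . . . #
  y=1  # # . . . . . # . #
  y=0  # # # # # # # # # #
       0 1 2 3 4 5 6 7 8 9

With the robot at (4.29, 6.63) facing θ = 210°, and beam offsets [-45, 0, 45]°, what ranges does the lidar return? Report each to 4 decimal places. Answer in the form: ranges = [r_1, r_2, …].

ranges = [3.4061, 3.7990, 1.6875]

beam 1: φ=-45°, α=165°
  cosα=-0.9659 sinα=0.2588 | (4,6) | tMaxX 0.3002 tMaxY 1.4296 | tΔX 1.0353 tΔY 3.8637
    t=0.3002 [x] (3,6)
    t=1.3355 [x] (2,6)
    t=1.4296 [y] (2,7)
    t=2.3708 [x] (1,7)
    t=3.4061 [x] (0,7) — stop
  → r_1 = 3.4061
beam 2: φ=0°, α=210°
  cosα=-0.8660 sinα=-0.5000 | (4,6) | tMaxX 0.3349 tMaxY 1.2600 | tΔX 1.1547 tΔY 2.0000
    t=0.3349 [x] (3,6)
    t=1.2600 [y] (3,5)
    t=1.4896 [x] (2,5)
    t=2.6443 [x] (1,5)
    t=3.2600 [y] (1,4)
    t=3.7990 [x] (0,4) — stop
  → r_2 = 3.7990
beam 3: φ=45°, α=255°
  cosα=-0.2588 sinα=-0.9659 | (4,6) | tMaxX 1.1205 tMaxY 0.6522 | tΔX 3.8637 tΔY 1.0353
    t=0.6522 [y] (4,5)
    t=1.1205 [x] (3,5)
    t=1.6875 [y] (3,4) — stop
  → r_3 = 1.6875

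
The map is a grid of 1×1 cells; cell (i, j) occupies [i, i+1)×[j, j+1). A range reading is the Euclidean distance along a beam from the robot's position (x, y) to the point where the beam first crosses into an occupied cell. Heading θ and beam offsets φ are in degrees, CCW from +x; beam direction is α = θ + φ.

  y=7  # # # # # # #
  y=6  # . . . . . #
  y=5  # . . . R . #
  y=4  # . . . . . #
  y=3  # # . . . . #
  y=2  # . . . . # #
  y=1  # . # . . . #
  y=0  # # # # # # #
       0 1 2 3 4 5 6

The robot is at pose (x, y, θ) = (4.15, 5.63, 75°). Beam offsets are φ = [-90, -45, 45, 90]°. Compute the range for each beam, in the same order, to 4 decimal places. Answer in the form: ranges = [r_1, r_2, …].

beam 1: φ=-90°, α=345°
  dir = (cos 345°, sin 345°) = (0.9659, -0.2588); from cell (4,5)
  next x-line at t=0.8800, next y-line at t=2.4341; Δt_x=1.0353, Δt_y=3.8637
    x: enter (5,5) at t=0.8800
    x: enter (6,5) at t=1.9153 ← occupied
  → r_1 = 1.9153
beam 2: φ=-45°, α=30°
  dir = (cos 30°, sin 30°) = (0.8660, 0.5000); from cell (4,5)
  next x-line at t=0.9815, next y-line at t=0.7400; Δt_x=1.1547, Δt_y=2.0000
    y: enter (4,6) at t=0.7400
    x: enter (5,6) at t=0.9815
    x: enter (6,6) at t=2.1362 ← occupied
  → r_2 = 2.1362
beam 3: φ=45°, α=120°
  dir = (cos 120°, sin 120°) = (-0.5000, 0.8660); from cell (4,5)
  next x-line at t=0.3000, next y-line at t=0.4272; Δt_x=2.0000, Δt_y=1.1547
    x: enter (3,5) at t=0.3000
    y: enter (3,6) at t=0.4272
    y: enter (3,7) at t=1.5819 ← occupied
  → r_3 = 1.5819
beam 4: φ=90°, α=165°
  dir = (cos 165°, sin 165°) = (-0.9659, 0.2588); from cell (4,5)
  next x-line at t=0.1553, next y-line at t=1.4296; Δt_x=1.0353, Δt_y=3.8637
    x: enter (3,5) at t=0.1553
    x: enter (2,5) at t=1.1906
    y: enter (2,6) at t=1.4296
    x: enter (1,6) at t=2.2258
    x: enter (0,6) at t=3.2611 ← occupied
  → r_4 = 3.2611

ranges = [1.9153, 2.1362, 1.5819, 3.2611]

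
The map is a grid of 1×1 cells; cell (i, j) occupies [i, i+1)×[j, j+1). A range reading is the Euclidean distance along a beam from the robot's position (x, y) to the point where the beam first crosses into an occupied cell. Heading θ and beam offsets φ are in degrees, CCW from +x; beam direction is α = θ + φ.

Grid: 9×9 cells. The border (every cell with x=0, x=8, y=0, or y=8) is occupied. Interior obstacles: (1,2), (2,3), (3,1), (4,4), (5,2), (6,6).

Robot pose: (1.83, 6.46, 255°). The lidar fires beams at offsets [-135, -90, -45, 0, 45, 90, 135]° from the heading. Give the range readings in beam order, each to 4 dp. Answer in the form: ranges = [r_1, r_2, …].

ranges = [1.6600, 0.8593, 0.9584, 3.2069, 6.3047, 6.3877, 3.0800]

beam 1: φ=-135°, α=120°
  d=(-0.5000,0.8660)  start (1,6)  tX=1.6600 tY=0.6235  stride 1/|dx|=2.0000 1/|dy|=1.1547
    cross y-line → (1,7), t=0.6235
    cross x-line → (0,7), t=1.6600 (wall)
  → r_1 = 1.6600
beam 2: φ=-90°, α=165°
  d=(-0.9659,0.2588)  start (1,6)  tX=0.8593 tY=2.0864  stride 1/|dx|=1.0353 1/|dy|=3.8637
    cross x-line → (0,6), t=0.8593 (wall)
  → r_2 = 0.8593
beam 3: φ=-45°, α=210°
  d=(-0.8660,-0.5000)  start (1,6)  tX=0.9584 tY=0.9200  stride 1/|dx|=1.1547 1/|dy|=2.0000
    cross y-line → (1,5), t=0.9200
    cross x-line → (0,5), t=0.9584 (wall)
  → r_3 = 0.9584
beam 4: φ=0°, α=255°
  d=(-0.2588,-0.9659)  start (1,6)  tX=3.2069 tY=0.4762  stride 1/|dx|=3.8637 1/|dy|=1.0353
    cross y-line → (1,5), t=0.4762
    cross y-line → (1,4), t=1.5115
    cross y-line → (1,3), t=2.5468
    cross x-line → (0,3), t=3.2069 (wall)
  → r_4 = 3.2069
beam 5: φ=45°, α=300°
  d=(0.5000,-0.8660)  start (1,6)  tX=0.3400 tY=0.5312  stride 1/|dx|=2.0000 1/|dy|=1.1547
    cross x-line → (2,6), t=0.3400
    cross y-line → (2,5), t=0.5312
    cross y-line → (2,4), t=1.6859
    cross x-line → (3,4), t=2.3400
    cross y-line → (3,3), t=2.8406
    cross y-line → (3,2), t=3.9953
    cross x-line → (4,2), t=4.3400
    cross y-line → (4,1), t=5.1500
    cross y-line → (4,0), t=6.3047 (wall)
  → r_5 = 6.3047
beam 6: φ=90°, α=345°
  d=(0.9659,-0.2588)  start (1,6)  tX=0.1760 tY=1.7773  stride 1/|dx|=1.0353 1/|dy|=3.8637
    cross x-line → (2,6), t=0.1760
    cross x-line → (3,6), t=1.2113
    cross y-line → (3,5), t=1.7773
    cross x-line → (4,5), t=2.2465
    cross x-line → (5,5), t=3.2818
    cross x-line → (6,5), t=4.3171
    cross x-line → (7,5), t=5.3524
    cross y-line → (7,4), t=5.6410
    cross x-line → (8,4), t=6.3877 (wall)
  → r_6 = 6.3877
beam 7: φ=135°, α=30°
  d=(0.8660,0.5000)  start (1,6)  tX=0.1963 tY=1.0800  stride 1/|dx|=1.1547 1/|dy|=2.0000
    cross x-line → (2,6), t=0.1963
    cross y-line → (2,7), t=1.0800
    cross x-line → (3,7), t=1.3510
    cross x-line → (4,7), t=2.5057
    cross y-line → (4,8), t=3.0800 (wall)
  → r_7 = 3.0800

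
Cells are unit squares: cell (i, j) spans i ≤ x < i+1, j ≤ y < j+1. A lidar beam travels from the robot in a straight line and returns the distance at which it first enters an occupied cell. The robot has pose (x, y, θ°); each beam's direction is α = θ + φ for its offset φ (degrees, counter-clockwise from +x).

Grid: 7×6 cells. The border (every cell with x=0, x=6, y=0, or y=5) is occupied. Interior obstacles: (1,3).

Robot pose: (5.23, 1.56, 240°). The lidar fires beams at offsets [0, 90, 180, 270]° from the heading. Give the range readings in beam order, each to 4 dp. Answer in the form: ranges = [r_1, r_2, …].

ranges = [0.6466, 0.8891, 1.5400, 3.7297]

beam 1: φ=0°, α=240°
  dir = (cos 240°, sin 240°) = (-0.5000, -0.8660); from cell (5,1)
  next x-line at t=0.4600, next y-line at t=0.6466; Δt_x=2.0000, Δt_y=1.1547
    x: enter (4,1) at t=0.4600
    y: enter (4,0) at t=0.6466 ← occupied
  → r_1 = 0.6466
beam 2: φ=90°, α=330°
  dir = (cos 330°, sin 330°) = (0.8660, -0.5000); from cell (5,1)
  next x-line at t=0.8891, next y-line at t=1.1200; Δt_x=1.1547, Δt_y=2.0000
    x: enter (6,1) at t=0.8891 ← occupied
  → r_2 = 0.8891
beam 3: φ=180°, α=60°
  dir = (cos 60°, sin 60°) = (0.5000, 0.8660); from cell (5,1)
  next x-line at t=1.5400, next y-line at t=0.5081; Δt_x=2.0000, Δt_y=1.1547
    y: enter (5,2) at t=0.5081
    x: enter (6,2) at t=1.5400 ← occupied
  → r_3 = 1.5400
beam 4: φ=270°, α=150°
  dir = (cos 150°, sin 150°) = (-0.8660, 0.5000); from cell (5,1)
  next x-line at t=0.2656, next y-line at t=0.8800; Δt_x=1.1547, Δt_y=2.0000
    x: enter (4,1) at t=0.2656
    y: enter (4,2) at t=0.8800
    x: enter (3,2) at t=1.4203
    x: enter (2,2) at t=2.5750
    y: enter (2,3) at t=2.8800
    x: enter (1,3) at t=3.7297 ← occupied
  → r_4 = 3.7297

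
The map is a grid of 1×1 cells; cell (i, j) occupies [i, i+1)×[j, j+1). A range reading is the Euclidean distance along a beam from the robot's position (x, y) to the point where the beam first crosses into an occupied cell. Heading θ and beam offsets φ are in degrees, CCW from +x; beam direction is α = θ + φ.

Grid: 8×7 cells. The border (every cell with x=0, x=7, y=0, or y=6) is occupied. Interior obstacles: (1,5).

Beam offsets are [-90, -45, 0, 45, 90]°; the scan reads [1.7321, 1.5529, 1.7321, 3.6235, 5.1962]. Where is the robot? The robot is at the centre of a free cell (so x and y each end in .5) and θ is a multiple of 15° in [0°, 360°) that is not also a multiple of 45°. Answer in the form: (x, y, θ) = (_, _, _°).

Candidates: 29 free-cell centres × 16 headings = 464 poses. Raycast each; keep the one whose scan matches to 4 dp.
  (1.5, 4.5, 195°): beam 1 = 0.5176 ≠ 1.7321 ✗
  (3.5, 2.5, 60°): beam 1 = 3.0000 ≠ 1.7321 ✗
  (6.5, 4.5, 75°): beam 1 = 0.5176 ≠ 1.7321 ✗
  …
  (5.5, 4.5, 120°): r_1=1.7321, r_2=1.5529, r_3=1.7321, r_4=3.6235, r_5=5.1962 — all match ✓
Only this pose fits every beam.

(x, y, θ) = (5.5, 4.5, 120°)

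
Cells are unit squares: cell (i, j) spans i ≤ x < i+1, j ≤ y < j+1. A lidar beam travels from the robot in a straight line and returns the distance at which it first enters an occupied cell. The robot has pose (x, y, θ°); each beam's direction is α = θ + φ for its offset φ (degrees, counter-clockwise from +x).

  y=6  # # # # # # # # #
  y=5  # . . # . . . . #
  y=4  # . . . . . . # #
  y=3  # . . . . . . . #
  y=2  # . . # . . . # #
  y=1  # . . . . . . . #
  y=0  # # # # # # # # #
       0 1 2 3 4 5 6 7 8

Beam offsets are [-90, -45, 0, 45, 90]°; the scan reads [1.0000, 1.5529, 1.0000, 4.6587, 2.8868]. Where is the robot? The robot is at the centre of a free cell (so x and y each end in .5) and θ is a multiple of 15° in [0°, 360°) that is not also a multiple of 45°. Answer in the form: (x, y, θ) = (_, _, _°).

(x, y, θ) = (6.5, 1.5, 60°)

Enumerate (i+0.5, j+0.5, θ) over the 31 free cells and 16 admissible headings. For each, cast all 5 beams and compare to the given ranges.
  (5.5, 1.5, 240°): beam 1 = 1.7321 ≠ 1.0000 ✗
  (5.5, 3.5, 330°): beam 1 = 2.8868 ≠ 1.0000 ✗
  (4.5, 5.5, 240°): beam 1 = 0.5774 ≠ 1.0000 ✗
  (6.5, 5.5, 195°): beam 1 = 0.5176 ≠ 1.0000 ✗
  …
  (6.5, 1.5, 60°): r_1=1.0000, r_2=1.5529, r_3=1.0000, r_4=4.6587, r_5=2.8868 — all match ✓
Unique over the lattice → pose = (6.5, 1.5, 60°).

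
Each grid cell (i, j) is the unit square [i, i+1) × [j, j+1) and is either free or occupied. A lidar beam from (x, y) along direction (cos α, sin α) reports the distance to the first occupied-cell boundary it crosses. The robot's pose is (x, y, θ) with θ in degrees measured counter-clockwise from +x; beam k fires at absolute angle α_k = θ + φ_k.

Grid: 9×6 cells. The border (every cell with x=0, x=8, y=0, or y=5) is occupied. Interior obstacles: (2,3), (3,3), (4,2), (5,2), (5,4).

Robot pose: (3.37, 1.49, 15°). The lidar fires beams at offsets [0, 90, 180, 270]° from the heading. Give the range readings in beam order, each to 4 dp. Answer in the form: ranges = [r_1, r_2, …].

beam 1: φ=0°, α=15°
  direction (0.9659, 0.2588); cell (3,1); t to first gridline: x 0.6522, y 1.9705 (then +1.0353 / +3.8637)
    (4,1) via x @ 0.6522
    (5,1) via x @ 1.6875
    (5,2) via y @ 1.9705  # hit
  → r_1 = 1.9705
beam 2: φ=90°, α=105°
  direction (-0.2588, 0.9659); cell (3,1); t to first gridline: x 1.4296, y 0.5280 (then +3.8637 / +1.0353)
    (3,2) via y @ 0.5280
    (2,2) via x @ 1.4296
    (2,3) via y @ 1.5633  # hit
  → r_2 = 1.5633
beam 3: φ=180°, α=195°
  direction (-0.9659, -0.2588); cell (3,1); t to first gridline: x 0.3831, y 1.8932 (then +1.0353 / +3.8637)
    (2,1) via x @ 0.3831
    (1,1) via x @ 1.4183
    (1,0) via y @ 1.8932  # hit
  → r_3 = 1.8932
beam 4: φ=270°, α=285°
  direction (0.2588, -0.9659); cell (3,1); t to first gridline: x 2.4341, y 0.5073 (then +3.8637 / +1.0353)
    (3,0) via y @ 0.5073  # hit
  → r_4 = 0.5073

ranges = [1.9705, 1.5633, 1.8932, 0.5073]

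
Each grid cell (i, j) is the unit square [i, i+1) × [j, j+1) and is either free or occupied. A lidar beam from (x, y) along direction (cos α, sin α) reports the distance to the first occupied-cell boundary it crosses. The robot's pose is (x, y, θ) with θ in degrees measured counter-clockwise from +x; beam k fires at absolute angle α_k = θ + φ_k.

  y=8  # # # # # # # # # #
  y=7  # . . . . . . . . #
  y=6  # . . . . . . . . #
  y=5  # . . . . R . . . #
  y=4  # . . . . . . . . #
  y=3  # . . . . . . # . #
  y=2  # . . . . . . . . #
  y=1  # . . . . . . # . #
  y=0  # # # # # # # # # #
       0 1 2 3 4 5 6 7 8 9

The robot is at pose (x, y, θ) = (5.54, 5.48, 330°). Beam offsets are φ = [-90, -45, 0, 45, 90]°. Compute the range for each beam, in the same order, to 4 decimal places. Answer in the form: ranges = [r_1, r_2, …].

ranges = [5.1731, 4.6380, 3.9953, 3.5821, 2.9098]

beam 1: φ=-90°, α=240°
  direction (-0.5000, -0.8660); cell (5,5); t to first gridline: x 1.0800, y 0.5543 (then +2.0000 / +1.1547)
    (5,4) via y @ 0.5543
    (4,4) via x @ 1.0800
    (4,3) via y @ 1.7090
    (4,2) via y @ 2.8637
    (3,2) via x @ 3.0800
    (3,1) via y @ 4.0184
    (2,1) via x @ 5.0800
    (2,0) via y @ 5.1731  # hit
  → r_1 = 5.1731
beam 2: φ=-45°, α=285°
  direction (0.2588, -0.9659); cell (5,5); t to first gridline: x 1.7773, y 0.4969 (then +3.8637 / +1.0353)
    (5,4) via y @ 0.4969
    (5,3) via y @ 1.5322
    (6,3) via x @ 1.7773
    (6,2) via y @ 2.5675
    (6,1) via y @ 3.6028
    (6,0) via y @ 4.6380  # hit
  → r_2 = 4.6380
beam 3: φ=0°, α=330°
  direction (0.8660, -0.5000); cell (5,5); t to first gridline: x 0.5312, y 0.9600 (then +1.1547 / +2.0000)
    (6,5) via x @ 0.5312
    (6,4) via y @ 0.9600
    (7,4) via x @ 1.6859
    (8,4) via x @ 2.8406
    (8,3) via y @ 2.9600
    (9,3) via x @ 3.9953  # hit
  → r_3 = 3.9953
beam 4: φ=45°, α=15°
  direction (0.9659, 0.2588); cell (5,5); t to first gridline: x 0.4762, y 2.0091 (then +1.0353 / +3.8637)
    (6,5) via x @ 0.4762
    (7,5) via x @ 1.5115
    (7,6) via y @ 2.0091
    (8,6) via x @ 2.5468
    (9,6) via x @ 3.5821  # hit
  → r_4 = 3.5821
beam 5: φ=90°, α=60°
  direction (0.5000, 0.8660); cell (5,5); t to first gridline: x 0.9200, y 0.6004 (then +2.0000 / +1.1547)
    (5,6) via y @ 0.6004
    (6,6) via x @ 0.9200
    (6,7) via y @ 1.7551
    (6,8) via y @ 2.9098  # hit
  → r_5 = 2.9098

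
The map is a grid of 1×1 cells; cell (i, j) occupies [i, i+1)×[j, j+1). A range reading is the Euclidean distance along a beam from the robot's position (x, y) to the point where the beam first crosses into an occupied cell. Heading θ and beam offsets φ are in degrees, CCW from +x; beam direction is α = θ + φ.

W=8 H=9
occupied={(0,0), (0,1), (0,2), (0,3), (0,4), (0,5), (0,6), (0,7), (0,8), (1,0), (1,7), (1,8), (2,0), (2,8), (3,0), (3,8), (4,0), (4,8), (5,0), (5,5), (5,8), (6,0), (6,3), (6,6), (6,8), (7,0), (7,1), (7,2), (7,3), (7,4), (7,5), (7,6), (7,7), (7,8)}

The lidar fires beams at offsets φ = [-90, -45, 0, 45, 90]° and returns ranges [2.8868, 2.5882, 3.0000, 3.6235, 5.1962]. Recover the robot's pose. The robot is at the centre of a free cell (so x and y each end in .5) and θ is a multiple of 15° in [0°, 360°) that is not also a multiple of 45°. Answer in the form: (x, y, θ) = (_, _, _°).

(x, y, θ) = (4.5, 5.5, 150°)

Candidates: 38 free-cell centres × 16 headings = 608 poses. Raycast each; keep the one whose scan matches to 4 dp.
  (2.5, 2.5, 30°): beam 1 = 1.7321 ≠ 2.8868 ✗
  (3.5, 4.5, 120°): beam 1 = 1.7321 ≠ 2.8868 ✗
  (2.5, 2.5, 60°): beam 1 = 3.0000 ≠ 2.8868 ✗
  …
  (4.5, 5.5, 150°): r_1=2.8868, r_2=2.5882, r_3=3.0000, r_4=3.6235, r_5=5.1962 — all match ✓
No second candidate reproduces the full scan.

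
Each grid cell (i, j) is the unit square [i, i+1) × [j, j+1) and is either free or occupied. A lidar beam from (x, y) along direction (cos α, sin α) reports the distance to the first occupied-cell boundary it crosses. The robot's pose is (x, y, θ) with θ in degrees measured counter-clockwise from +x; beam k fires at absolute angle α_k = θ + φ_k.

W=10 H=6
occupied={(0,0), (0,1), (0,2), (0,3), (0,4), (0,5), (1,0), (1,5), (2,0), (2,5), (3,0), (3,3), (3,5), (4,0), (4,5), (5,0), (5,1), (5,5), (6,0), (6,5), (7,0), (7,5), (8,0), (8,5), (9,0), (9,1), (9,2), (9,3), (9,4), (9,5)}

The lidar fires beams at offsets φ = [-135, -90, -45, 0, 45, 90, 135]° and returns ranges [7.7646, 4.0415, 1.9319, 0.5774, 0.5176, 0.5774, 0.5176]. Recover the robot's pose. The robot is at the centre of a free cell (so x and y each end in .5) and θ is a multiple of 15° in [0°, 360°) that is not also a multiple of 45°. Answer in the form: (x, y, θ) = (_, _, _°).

The pose lattice has 30·16 = 480 candidates. Test each by forward raycasting.
  (1.5, 2.5, 330°): beam 1 = 0.5176 ≠ 7.7646 ✗
  (1.5, 3.5, 75°): beam 1 = 2.8868 ≠ 7.7646 ✗
  (3.5, 2.5, 285°): beam 1 = 2.8868 ≠ 7.7646 ✗
  (3.5, 1.5, 30°): beam 1 = 0.5176 ≠ 7.7646 ✗
  (2.5, 4.5, 300°): beam 1 = 1.5529 ≠ 7.7646 ✗
  …
  (1.5, 1.5, 150°): r_1=7.7646, r_2=4.0415, r_3=1.9319, r_4=0.5774, r_5=0.5176, r_6=0.5774, r_7=0.5176 — all match ✓
Only this pose fits every beam.

(x, y, θ) = (1.5, 1.5, 150°)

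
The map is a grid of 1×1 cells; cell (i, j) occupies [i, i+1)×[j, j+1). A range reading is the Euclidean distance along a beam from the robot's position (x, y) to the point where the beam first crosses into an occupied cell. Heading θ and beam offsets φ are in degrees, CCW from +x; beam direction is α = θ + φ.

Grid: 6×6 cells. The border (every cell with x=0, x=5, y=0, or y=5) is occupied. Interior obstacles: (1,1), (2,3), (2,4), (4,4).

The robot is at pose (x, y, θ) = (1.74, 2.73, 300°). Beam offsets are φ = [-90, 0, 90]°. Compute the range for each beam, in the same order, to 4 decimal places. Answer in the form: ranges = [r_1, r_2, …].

ranges = [0.8545, 1.9976, 0.5400]

beam 1: φ=-90°, α=210°
  cosα=-0.8660 sinα=-0.5000 | (1,2) | tMaxX 0.8545 tMaxY 1.4600 | tΔX 1.1547 tΔY 2.0000
    t=0.8545 [x] (0,2) — stop
  → r_1 = 0.8545
beam 2: φ=0°, α=300°
  cosα=0.5000 sinα=-0.8660 | (1,2) | tMaxX 0.5200 tMaxY 0.8429 | tΔX 2.0000 tΔY 1.1547
    t=0.5200 [x] (2,2)
    t=0.8429 [y] (2,1)
    t=1.9976 [y] (2,0) — stop
  → r_2 = 1.9976
beam 3: φ=90°, α=30°
  cosα=0.8660 sinα=0.5000 | (1,2) | tMaxX 0.3002 tMaxY 0.5400 | tΔX 1.1547 tΔY 2.0000
    t=0.3002 [x] (2,2)
    t=0.5400 [y] (2,3) — stop
  → r_3 = 0.5400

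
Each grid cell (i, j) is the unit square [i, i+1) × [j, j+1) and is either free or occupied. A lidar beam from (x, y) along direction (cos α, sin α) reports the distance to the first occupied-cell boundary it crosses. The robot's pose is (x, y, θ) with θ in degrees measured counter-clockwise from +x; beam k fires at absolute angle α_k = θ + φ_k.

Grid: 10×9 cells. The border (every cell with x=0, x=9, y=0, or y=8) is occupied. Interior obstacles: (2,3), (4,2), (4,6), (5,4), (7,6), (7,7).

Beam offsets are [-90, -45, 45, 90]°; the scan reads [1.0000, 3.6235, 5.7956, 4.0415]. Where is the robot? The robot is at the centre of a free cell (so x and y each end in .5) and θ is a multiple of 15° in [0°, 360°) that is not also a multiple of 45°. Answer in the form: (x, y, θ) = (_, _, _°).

(x, y, θ) = (1.5, 4.5, 330°)

Enumerate (i+0.5, j+0.5, θ) over the 50 free cells and 16 admissible headings. For each, cast all 4 beams and compare to the given ranges.
  (4.5, 1.5, 165°): beam 1 = 0.5176 ≠ 1.0000 ✗
  (1.5, 5.5, 330°): beam 2 = 1.9319 ≠ 3.6235 ✗
  (3.5, 2.5, 285°): beam 1 = 2.5882 ≠ 1.0000 ✗
  (6.5, 7.5, 285°): beam 1 = 1.9319 ≠ 1.0000 ✗
  …
  (1.5, 4.5, 330°): r_1=1.0000, r_2=3.6235, r_3=5.7956, r_4=4.0415 — all match ✓
No second candidate reproduces the full scan.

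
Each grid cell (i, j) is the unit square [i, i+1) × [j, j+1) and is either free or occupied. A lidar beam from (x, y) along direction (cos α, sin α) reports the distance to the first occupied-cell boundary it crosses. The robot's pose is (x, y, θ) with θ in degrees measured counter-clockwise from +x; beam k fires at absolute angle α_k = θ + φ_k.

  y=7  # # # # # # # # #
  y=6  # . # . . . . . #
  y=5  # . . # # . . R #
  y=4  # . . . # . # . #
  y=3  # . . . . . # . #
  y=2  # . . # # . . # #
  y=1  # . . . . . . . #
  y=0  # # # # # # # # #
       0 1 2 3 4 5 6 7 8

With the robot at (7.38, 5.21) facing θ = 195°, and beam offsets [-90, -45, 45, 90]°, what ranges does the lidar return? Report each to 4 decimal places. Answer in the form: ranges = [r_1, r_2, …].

ranges = [1.8531, 3.5800, 0.7600, 2.2880]

beam 1: φ=-90°, α=105°
  cosα=-0.2588 sinα=0.9659 | (7,5) | tMaxX 1.4682 tMaxY 0.8179 | tΔX 3.8637 tΔY 1.0353
    t=0.8179 [y] (7,6)
    t=1.4682 [x] (6,6)
    t=1.8531 [y] (6,7) — stop
  → r_1 = 1.8531
beam 2: φ=-45°, α=150°
  cosα=-0.8660 sinα=0.5000 | (7,5) | tMaxX 0.4388 tMaxY 1.5800 | tΔX 1.1547 tΔY 2.0000
    t=0.4388 [x] (6,5)
    t=1.5800 [y] (6,6)
    t=1.5935 [x] (5,6)
    t=2.7482 [x] (4,6)
    t=3.5800 [y] (4,7) — stop
  → r_2 = 3.5800
beam 3: φ=45°, α=240°
  cosα=-0.5000 sinα=-0.8660 | (7,5) | tMaxX 0.7600 tMaxY 0.2425 | tΔX 2.0000 tΔY 1.1547
    t=0.2425 [y] (7,4)
    t=0.7600 [x] (6,4) — stop
  → r_3 = 0.7600
beam 4: φ=90°, α=285°
  cosα=0.2588 sinα=-0.9659 | (7,5) | tMaxX 2.3955 tMaxY 0.2174 | tΔX 3.8637 tΔY 1.0353
    t=0.2174 [y] (7,4)
    t=1.2527 [y] (7,3)
    t=2.2880 [y] (7,2) — stop
  → r_4 = 2.2880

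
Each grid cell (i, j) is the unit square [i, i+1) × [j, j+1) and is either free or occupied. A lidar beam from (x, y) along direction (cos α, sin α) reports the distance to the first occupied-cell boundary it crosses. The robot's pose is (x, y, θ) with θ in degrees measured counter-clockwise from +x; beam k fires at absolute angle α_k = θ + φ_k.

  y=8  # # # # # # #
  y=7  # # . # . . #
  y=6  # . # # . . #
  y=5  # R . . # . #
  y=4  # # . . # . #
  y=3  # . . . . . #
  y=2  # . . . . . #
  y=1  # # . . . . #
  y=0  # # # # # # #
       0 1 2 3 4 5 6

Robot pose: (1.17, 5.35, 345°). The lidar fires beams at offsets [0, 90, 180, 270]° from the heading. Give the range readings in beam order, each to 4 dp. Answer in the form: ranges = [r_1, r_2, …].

beam 1: φ=0°, α=345°
  cosα=0.9659 sinα=-0.2588 | (1,5) | tMaxX 0.8593 tMaxY 1.3523 | tΔX 1.0353 tΔY 3.8637
    t=0.8593 [x] (2,5)
    t=1.3523 [y] (2,4)
    t=1.8946 [x] (3,4)
    t=2.9298 [x] (4,4) — stop
  → r_1 = 2.9298
beam 2: φ=90°, α=75°
  cosα=0.2588 sinα=0.9659 | (1,5) | tMaxX 3.2069 tMaxY 0.6729 | tΔX 3.8637 tΔY 1.0353
    t=0.6729 [y] (1,6)
    t=1.7082 [y] (1,7) — stop
  → r_2 = 1.7082
beam 3: φ=180°, α=165°
  cosα=-0.9659 sinα=0.2588 | (1,5) | tMaxX 0.1760 tMaxY 2.5114 | tΔX 1.0353 tΔY 3.8637
    t=0.1760 [x] (0,5) — stop
  → r_3 = 0.1760
beam 4: φ=270°, α=255°
  cosα=-0.2588 sinα=-0.9659 | (1,5) | tMaxX 0.6568 tMaxY 0.3623 | tΔX 3.8637 tΔY 1.0353
    t=0.3623 [y] (1,4) — stop
  → r_4 = 0.3623

ranges = [2.9298, 1.7082, 0.1760, 0.3623]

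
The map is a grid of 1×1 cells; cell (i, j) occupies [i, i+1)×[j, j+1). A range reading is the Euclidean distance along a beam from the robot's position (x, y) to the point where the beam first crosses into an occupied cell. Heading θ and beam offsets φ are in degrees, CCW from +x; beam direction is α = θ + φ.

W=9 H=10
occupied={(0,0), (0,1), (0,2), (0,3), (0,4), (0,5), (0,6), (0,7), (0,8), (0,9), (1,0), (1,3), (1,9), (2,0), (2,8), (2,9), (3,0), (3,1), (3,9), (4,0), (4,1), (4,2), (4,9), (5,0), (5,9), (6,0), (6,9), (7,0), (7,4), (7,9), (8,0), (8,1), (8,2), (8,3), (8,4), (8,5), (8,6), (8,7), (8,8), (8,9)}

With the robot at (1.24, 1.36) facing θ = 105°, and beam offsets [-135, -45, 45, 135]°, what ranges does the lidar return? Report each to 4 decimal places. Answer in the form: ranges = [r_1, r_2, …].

ranges = [0.7200, 8.8219, 0.2771, 0.4157]

beam 1: φ=-135°, α=330°
  dir = (cos 330°, sin 330°) = (0.8660, -0.5000); from cell (1,1)
  next x-line at t=0.8776, next y-line at t=0.7200; Δt_x=1.1547, Δt_y=2.0000
    y: enter (1,0) at t=0.7200 ← occupied
  → r_1 = 0.7200
beam 2: φ=-45°, α=60°
  dir = (cos 60°, sin 60°) = (0.5000, 0.8660); from cell (1,1)
  next x-line at t=1.5200, next y-line at t=0.7390; Δt_x=2.0000, Δt_y=1.1547
    y: enter (1,2) at t=0.7390
    x: enter (2,2) at t=1.5200
    y: enter (2,3) at t=1.8937
    y: enter (2,4) at t=3.0484
    x: enter (3,4) at t=3.5200
    y: enter (3,5) at t=4.2031
    y: enter (3,6) at t=5.3578
    x: enter (4,6) at t=5.5200
    y: enter (4,7) at t=6.5125
    x: enter (5,7) at t=7.5200
    y: enter (5,8) at t=7.6672
    y: enter (5,9) at t=8.8219 ← occupied
  → r_2 = 8.8219
beam 3: φ=45°, α=150°
  dir = (cos 150°, sin 150°) = (-0.8660, 0.5000); from cell (1,1)
  next x-line at t=0.2771, next y-line at t=1.2800; Δt_x=1.1547, Δt_y=2.0000
    x: enter (0,1) at t=0.2771 ← occupied
  → r_3 = 0.2771
beam 4: φ=135°, α=240°
  dir = (cos 240°, sin 240°) = (-0.5000, -0.8660); from cell (1,1)
  next x-line at t=0.4800, next y-line at t=0.4157; Δt_x=2.0000, Δt_y=1.1547
    y: enter (1,0) at t=0.4157 ← occupied
  → r_4 = 0.4157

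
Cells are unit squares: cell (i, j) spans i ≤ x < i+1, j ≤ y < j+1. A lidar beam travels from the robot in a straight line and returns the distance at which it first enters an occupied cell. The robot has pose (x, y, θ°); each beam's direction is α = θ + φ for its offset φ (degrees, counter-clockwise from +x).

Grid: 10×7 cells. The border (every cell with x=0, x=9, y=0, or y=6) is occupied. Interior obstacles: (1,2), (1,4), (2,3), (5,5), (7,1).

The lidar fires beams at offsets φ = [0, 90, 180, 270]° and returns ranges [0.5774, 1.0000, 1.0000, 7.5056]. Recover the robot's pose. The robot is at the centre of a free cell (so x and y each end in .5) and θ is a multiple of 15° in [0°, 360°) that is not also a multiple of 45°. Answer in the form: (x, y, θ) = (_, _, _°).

(x, y, θ) = (2.5, 5.5, 60°)

The pose lattice has 35·16 = 560 candidates. Test each by forward raycasting.
  (8.5, 1.5, 345°): beam 1 = 0.5176 ≠ 0.5774 ✗
  (6.5, 5.5, 60°): beam 2 = 0.5774 ≠ 1.0000 ✗
  (6.5, 2.5, 255°): beam 1 = 1.5529 ≠ 0.5774 ✗
  (8.5, 4.5, 15°): beam 1 = 0.5176 ≠ 0.5774 ✗
  (8.5, 4.5, 255°): beam 1 = 2.5882 ≠ 0.5774 ✗
  …
  (2.5, 5.5, 60°): r_1=0.5774, r_2=1.0000, r_3=1.0000, r_4=7.5056 — all match ✓
Only this pose fits every beam.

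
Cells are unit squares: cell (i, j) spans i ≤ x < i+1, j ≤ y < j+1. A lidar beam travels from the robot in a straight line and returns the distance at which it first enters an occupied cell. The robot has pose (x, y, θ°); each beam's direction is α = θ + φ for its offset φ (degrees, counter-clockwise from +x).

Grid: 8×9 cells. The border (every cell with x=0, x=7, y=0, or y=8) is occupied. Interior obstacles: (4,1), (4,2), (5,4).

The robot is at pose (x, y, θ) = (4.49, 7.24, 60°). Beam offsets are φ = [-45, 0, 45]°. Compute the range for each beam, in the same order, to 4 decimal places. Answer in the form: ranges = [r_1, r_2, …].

ranges = [2.5985, 0.8776, 0.7868]

beam 1: φ=-45°, α=15°
  direction (0.9659, 0.2588); cell (4,7); t to first gridline: x 0.5280, y 2.9364 (then +1.0353 / +3.8637)
    (5,7) via x @ 0.5280
    (6,7) via x @ 1.5633
    (7,7) via x @ 2.5985  # hit
  → r_1 = 2.5985
beam 2: φ=0°, α=60°
  direction (0.5000, 0.8660); cell (4,7); t to first gridline: x 1.0200, y 0.8776 (then +2.0000 / +1.1547)
    (4,8) via y @ 0.8776  # hit
  → r_2 = 0.8776
beam 3: φ=45°, α=105°
  direction (-0.2588, 0.9659); cell (4,7); t to first gridline: x 1.8932, y 0.7868 (then +3.8637 / +1.0353)
    (4,8) via y @ 0.7868  # hit
  → r_3 = 0.7868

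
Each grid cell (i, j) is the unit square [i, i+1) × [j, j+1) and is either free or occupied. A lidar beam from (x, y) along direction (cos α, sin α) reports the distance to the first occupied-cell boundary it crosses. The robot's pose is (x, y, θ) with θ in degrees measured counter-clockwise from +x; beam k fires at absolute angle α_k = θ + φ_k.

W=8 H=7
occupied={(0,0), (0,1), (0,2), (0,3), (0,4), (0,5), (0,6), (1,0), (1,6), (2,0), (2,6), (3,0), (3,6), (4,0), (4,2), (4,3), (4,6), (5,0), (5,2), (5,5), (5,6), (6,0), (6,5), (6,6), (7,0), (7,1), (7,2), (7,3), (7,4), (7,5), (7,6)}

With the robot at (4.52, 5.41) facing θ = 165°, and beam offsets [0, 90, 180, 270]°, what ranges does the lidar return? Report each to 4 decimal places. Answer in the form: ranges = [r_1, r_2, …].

beam 1: φ=0°, α=165°
  cosα=-0.9659 sinα=0.2588 | (4,5) | tMaxX 0.5383 tMaxY 2.2796 | tΔX 1.0353 tΔY 3.8637
    t=0.5383 [x] (3,5)
    t=1.5736 [x] (2,5)
    t=2.2796 [y] (2,6) — stop
  → r_1 = 2.2796
beam 2: φ=90°, α=255°
  cosα=-0.2588 sinα=-0.9659 | (4,5) | tMaxX 2.0091 tMaxY 0.4245 | tΔX 3.8637 tΔY 1.0353
    t=0.4245 [y] (4,4)
    t=1.4597 [y] (4,3) — stop
  → r_2 = 1.4597
beam 3: φ=180°, α=345°
  cosα=0.9659 sinα=-0.2588 | (4,5) | tMaxX 0.4969 tMaxY 1.5841 | tΔX 1.0353 tΔY 3.8637
    t=0.4969 [x] (5,5) — stop
  → r_3 = 0.4969
beam 4: φ=270°, α=75°
  cosα=0.2588 sinα=0.9659 | (4,5) | tMaxX 1.8546 tMaxY 0.6108 | tΔX 3.8637 tΔY 1.0353
    t=0.6108 [y] (4,6) — stop
  → r_4 = 0.6108

ranges = [2.2796, 1.4597, 0.4969, 0.6108]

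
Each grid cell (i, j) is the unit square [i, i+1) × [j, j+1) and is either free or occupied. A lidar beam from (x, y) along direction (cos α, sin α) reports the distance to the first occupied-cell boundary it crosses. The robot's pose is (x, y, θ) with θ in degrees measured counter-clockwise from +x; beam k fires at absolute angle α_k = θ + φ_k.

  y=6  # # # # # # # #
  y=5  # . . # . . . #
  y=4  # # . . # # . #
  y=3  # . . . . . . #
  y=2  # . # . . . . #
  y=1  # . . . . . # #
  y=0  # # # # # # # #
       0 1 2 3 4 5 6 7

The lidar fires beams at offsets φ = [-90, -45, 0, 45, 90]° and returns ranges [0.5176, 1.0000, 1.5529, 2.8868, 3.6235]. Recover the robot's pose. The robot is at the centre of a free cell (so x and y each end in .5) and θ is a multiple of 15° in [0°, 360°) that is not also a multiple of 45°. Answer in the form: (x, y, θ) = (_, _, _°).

Enumerate (i+0.5, j+0.5, θ) over the 24 free cells and 16 admissible headings. For each, cast all 5 beams and compare to the given ranges.
  (2.5, 5.5, 210°): beam 1 = 0.5774 ≠ 0.5176 ✗
  (1.5, 5.5, 345°): beam 2 = 0.5774 ≠ 1.0000 ✗
  (4.5, 3.5, 150°): beam 1 = 0.5774 ≠ 0.5176 ✗
  (1.5, 5.5, 165°): beam 2 = 0.5774 ≠ 1.0000 ✗
  (6.5, 4.5, 60°): beam 1 = 0.5774 ≠ 0.5176 ✗
  …
  (4.5, 1.5, 15°): r_1=0.5176, r_2=1.0000, r_3=1.5529, r_4=2.8868, r_5=3.6235 — all match ✓
No second candidate reproduces the full scan.

(x, y, θ) = (4.5, 1.5, 15°)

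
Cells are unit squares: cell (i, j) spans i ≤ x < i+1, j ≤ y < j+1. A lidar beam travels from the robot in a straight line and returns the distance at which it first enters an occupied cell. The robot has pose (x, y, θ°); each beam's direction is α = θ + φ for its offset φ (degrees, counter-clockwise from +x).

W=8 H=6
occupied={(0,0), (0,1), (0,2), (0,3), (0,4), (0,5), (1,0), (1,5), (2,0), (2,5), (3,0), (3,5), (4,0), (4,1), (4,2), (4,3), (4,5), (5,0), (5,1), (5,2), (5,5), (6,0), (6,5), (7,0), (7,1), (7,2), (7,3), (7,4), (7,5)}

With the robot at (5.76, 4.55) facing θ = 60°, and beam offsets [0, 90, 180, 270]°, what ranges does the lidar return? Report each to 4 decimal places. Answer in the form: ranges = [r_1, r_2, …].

ranges = [0.5196, 0.9000, 1.5200, 1.4318]

beam 1: φ=0°, α=60°
  d=(0.5000,0.8660)  start (5,4)  tX=0.4800 tY=0.5196  stride 1/|dx|=2.0000 1/|dy|=1.1547
    cross x-line → (6,4), t=0.4800
    cross y-line → (6,5), t=0.5196 (wall)
  → r_1 = 0.5196
beam 2: φ=90°, α=150°
  d=(-0.8660,0.5000)  start (5,4)  tX=0.8776 tY=0.9000  stride 1/|dx|=1.1547 1/|dy|=2.0000
    cross x-line → (4,4), t=0.8776
    cross y-line → (4,5), t=0.9000 (wall)
  → r_2 = 0.9000
beam 3: φ=180°, α=240°
  d=(-0.5000,-0.8660)  start (5,4)  tX=1.5200 tY=0.6351  stride 1/|dx|=2.0000 1/|dy|=1.1547
    cross y-line → (5,3), t=0.6351
    cross x-line → (4,3), t=1.5200 (wall)
  → r_3 = 1.5200
beam 4: φ=270°, α=330°
  d=(0.8660,-0.5000)  start (5,4)  tX=0.2771 tY=1.1000  stride 1/|dx|=1.1547 1/|dy|=2.0000
    cross x-line → (6,4), t=0.2771
    cross y-line → (6,3), t=1.1000
    cross x-line → (7,3), t=1.4318 (wall)
  → r_4 = 1.4318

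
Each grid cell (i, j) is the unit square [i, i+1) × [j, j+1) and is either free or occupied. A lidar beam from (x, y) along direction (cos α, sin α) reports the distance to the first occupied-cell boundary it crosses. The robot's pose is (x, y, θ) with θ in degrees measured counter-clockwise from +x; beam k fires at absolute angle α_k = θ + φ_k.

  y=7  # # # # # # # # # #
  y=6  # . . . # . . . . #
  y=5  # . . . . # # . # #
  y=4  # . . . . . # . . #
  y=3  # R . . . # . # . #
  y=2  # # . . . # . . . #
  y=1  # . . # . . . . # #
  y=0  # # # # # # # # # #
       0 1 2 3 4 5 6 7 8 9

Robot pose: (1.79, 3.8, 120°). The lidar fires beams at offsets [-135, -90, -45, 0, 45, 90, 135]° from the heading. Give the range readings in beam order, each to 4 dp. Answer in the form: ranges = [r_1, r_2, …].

beam 1: φ=-135°, α=345°
  cosα=0.9659 sinα=-0.2588 | (1,3) | tMaxX 0.2174 tMaxY 3.0910 | tΔX 1.0353 tΔY 3.8637
    t=0.2174 [x] (2,3)
    t=1.2527 [x] (3,3)
    t=2.2880 [x] (4,3)
    t=3.0910 [y] (4,2)
    t=3.3232 [x] (5,2) — stop
  → r_1 = 3.3232
beam 2: φ=-90°, α=30°
  cosα=0.8660 sinα=0.5000 | (1,3) | tMaxX 0.2425 tMaxY 0.4000 | tΔX 1.1547 tΔY 2.0000
    t=0.2425 [x] (2,3)
    t=0.4000 [y] (2,4)
    t=1.3972 [x] (3,4)
    t=2.4000 [y] (3,5)
    t=2.5519 [x] (4,5)
    t=3.7066 [x] (5,5) — stop
  → r_2 = 3.7066
beam 3: φ=-45°, α=75°
  cosα=0.2588 sinα=0.9659 | (1,3) | tMaxX 0.8114 tMaxY 0.2071 | tΔX 3.8637 tΔY 1.0353
    t=0.2071 [y] (1,4)
    t=0.8114 [x] (2,4)
    t=1.2423 [y] (2,5)
    t=2.2776 [y] (2,6)
    t=3.3129 [y] (2,7) — stop
  → r_3 = 3.3129
beam 4: φ=0°, α=120°
  cosα=-0.5000 sinα=0.8660 | (1,3) | tMaxX 1.5800 tMaxY 0.2309 | tΔX 2.0000 tΔY 1.1547
    t=0.2309 [y] (1,4)
    t=1.3856 [y] (1,5)
    t=1.5800 [x] (0,5) — stop
  → r_4 = 1.5800
beam 5: φ=45°, α=165°
  cosα=-0.9659 sinα=0.2588 | (1,3) | tMaxX 0.8179 tMaxY 0.7727 | tΔX 1.0353 tΔY 3.8637
    t=0.7727 [y] (1,4)
    t=0.8179 [x] (0,4) — stop
  → r_5 = 0.8179
beam 6: φ=90°, α=210°
  cosα=-0.8660 sinα=-0.5000 | (1,3) | tMaxX 0.9122 tMaxY 1.6000 | tΔX 1.1547 tΔY 2.0000
    t=0.9122 [x] (0,3) — stop
  → r_6 = 0.9122
beam 7: φ=135°, α=255°
  cosα=-0.2588 sinα=-0.9659 | (1,3) | tMaxX 3.0523 tMaxY 0.8282 | tΔX 3.8637 tΔY 1.0353
    t=0.8282 [y] (1,2) — stop
  → r_7 = 0.8282

ranges = [3.3232, 3.7066, 3.3129, 1.5800, 0.8179, 0.9122, 0.8282]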